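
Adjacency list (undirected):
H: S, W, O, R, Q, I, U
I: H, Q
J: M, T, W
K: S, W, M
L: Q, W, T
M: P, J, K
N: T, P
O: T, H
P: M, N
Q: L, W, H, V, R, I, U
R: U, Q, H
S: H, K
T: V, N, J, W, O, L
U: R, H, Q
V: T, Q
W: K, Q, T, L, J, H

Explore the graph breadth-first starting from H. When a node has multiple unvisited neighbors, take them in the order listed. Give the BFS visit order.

H, S, W, O, R, Q, I, U, K, T, L, J, V, M, N, P

Visit H; enqueue S, W, O, R, Q, I, U → queue [S, W, O, R, Q, I, U]
Visit S; enqueue K → queue [W, O, R, Q, I, U, K]
Visit W; enqueue T, L, J → queue [O, R, Q, I, U, K, T, L, J]
Visit O → queue [R, Q, I, U, K, T, L, J]
Visit R → queue [Q, I, U, K, T, L, J]
Visit Q; enqueue V → queue [I, U, K, T, L, J, V]
Visit I → queue [U, K, T, L, J, V]
Visit U → queue [K, T, L, J, V]
Visit K; enqueue M → queue [T, L, J, V, M]
Visit T; enqueue N → queue [L, J, V, M, N]
Visit L → queue [J, V, M, N]
Visit J → queue [V, M, N]
Visit V → queue [M, N]
Visit M; enqueue P → queue [N, P]
Visit N → queue [P]
Visit P → queue []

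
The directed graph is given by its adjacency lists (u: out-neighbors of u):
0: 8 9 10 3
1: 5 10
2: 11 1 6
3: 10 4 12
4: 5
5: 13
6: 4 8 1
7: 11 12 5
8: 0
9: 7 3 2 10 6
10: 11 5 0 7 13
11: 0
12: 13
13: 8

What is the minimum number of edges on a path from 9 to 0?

Level 0: 9
Level 1: 2, 3, 6, 7, 10
Level 2: 0, 1, 4, 5, 8, 11, 12, 13
0 first appears at level 2.

2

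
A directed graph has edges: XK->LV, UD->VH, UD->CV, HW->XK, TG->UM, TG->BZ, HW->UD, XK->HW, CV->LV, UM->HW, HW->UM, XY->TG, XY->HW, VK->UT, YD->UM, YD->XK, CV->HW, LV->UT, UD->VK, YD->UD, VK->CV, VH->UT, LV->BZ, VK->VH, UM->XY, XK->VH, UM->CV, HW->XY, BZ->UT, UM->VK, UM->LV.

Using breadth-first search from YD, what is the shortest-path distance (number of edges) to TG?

3

Level 0: YD
Level 1: UD, UM, XK
Level 2: CV, HW, LV, VH, VK, XY
Level 3: BZ, TG, UT
TG first appears at level 3.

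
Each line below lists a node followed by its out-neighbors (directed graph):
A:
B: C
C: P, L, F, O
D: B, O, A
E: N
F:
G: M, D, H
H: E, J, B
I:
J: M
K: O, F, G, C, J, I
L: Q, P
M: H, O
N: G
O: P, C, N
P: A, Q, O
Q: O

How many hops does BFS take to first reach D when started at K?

Level 0: K
Level 1: C, F, G, I, J, O
Level 2: D, H, L, M, N, P
Level 3: A, B, E, Q
D first appears at level 2.

2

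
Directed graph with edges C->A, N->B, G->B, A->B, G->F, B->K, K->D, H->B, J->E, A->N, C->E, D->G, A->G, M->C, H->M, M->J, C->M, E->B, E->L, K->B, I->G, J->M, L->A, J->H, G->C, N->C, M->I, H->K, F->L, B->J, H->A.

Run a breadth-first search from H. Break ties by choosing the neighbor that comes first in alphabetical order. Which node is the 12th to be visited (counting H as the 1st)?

F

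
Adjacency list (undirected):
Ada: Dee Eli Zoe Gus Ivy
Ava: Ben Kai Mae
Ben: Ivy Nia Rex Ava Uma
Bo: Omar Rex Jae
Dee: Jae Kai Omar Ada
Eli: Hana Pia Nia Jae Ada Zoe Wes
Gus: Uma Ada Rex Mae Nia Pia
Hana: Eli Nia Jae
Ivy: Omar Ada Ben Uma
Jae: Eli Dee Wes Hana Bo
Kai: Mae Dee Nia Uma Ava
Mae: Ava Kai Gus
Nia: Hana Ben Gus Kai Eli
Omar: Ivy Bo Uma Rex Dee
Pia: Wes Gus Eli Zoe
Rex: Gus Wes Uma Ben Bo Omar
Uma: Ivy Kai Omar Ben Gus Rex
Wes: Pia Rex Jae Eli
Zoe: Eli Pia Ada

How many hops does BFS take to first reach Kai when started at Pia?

Level 0: Pia
Level 1: Eli, Gus, Wes, Zoe
Level 2: Ada, Hana, Jae, Mae, Nia, Rex, Uma
Level 3: Ava, Ben, Bo, Dee, Ivy, Kai, Omar
Kai first appears at level 3.

3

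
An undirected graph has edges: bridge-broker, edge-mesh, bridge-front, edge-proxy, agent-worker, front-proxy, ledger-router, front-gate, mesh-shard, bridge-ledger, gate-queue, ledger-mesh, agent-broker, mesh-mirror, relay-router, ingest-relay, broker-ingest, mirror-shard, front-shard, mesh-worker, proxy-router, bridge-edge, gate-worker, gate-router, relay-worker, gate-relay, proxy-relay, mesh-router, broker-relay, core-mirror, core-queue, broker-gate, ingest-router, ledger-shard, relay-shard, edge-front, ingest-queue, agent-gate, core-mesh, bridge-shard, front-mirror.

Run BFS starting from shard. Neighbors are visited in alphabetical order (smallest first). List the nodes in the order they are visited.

shard → bridge → front → ledger → mesh → mirror → relay → broker → edge → gate → proxy → router → core → worker → ingest → agent → queue

Visit shard; enqueue bridge, front, ledger, mesh, mirror, relay → queue [bridge, front, ledger, mesh, mirror, relay]
Visit bridge; enqueue broker, edge → queue [front, ledger, mesh, mirror, relay, broker, edge]
Visit front; enqueue gate, proxy → queue [ledger, mesh, mirror, relay, broker, edge, gate, proxy]
Visit ledger; enqueue router → queue [mesh, mirror, relay, broker, edge, gate, proxy, router]
Visit mesh; enqueue core, worker → queue [mirror, relay, broker, edge, gate, proxy, router, core, worker]
Visit mirror → queue [relay, broker, edge, gate, proxy, router, core, worker]
Visit relay; enqueue ingest → queue [broker, edge, gate, proxy, router, core, worker, ingest]
Visit broker; enqueue agent → queue [edge, gate, proxy, router, core, worker, ingest, agent]
Visit edge → queue [gate, proxy, router, core, worker, ingest, agent]
Visit gate; enqueue queue → queue [proxy, router, core, worker, ingest, agent, queue]
Visit proxy → queue [router, core, worker, ingest, agent, queue]
Visit router → queue [core, worker, ingest, agent, queue]
Visit core → queue [worker, ingest, agent, queue]
Visit worker → queue [ingest, agent, queue]
Visit ingest → queue [agent, queue]
Visit agent → queue [queue]
Visit queue → queue []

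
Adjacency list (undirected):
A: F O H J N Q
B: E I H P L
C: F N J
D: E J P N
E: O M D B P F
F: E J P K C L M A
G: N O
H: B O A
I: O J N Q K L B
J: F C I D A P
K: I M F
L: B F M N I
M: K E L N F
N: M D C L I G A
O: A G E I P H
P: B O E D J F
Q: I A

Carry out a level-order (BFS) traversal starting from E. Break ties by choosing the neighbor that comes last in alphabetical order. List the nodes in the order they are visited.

Visit E; enqueue P, O, M, F, D, B → queue [P, O, M, F, D, B]
Visit P; enqueue J → queue [O, M, F, D, B, J]
Visit O; enqueue I, H, G, A → queue [M, F, D, B, J, I, H, G, A]
Visit M; enqueue N, L, K → queue [F, D, B, J, I, H, G, A, N, L, K]
Visit F; enqueue C → queue [D, B, J, I, H, G, A, N, L, K, C]
Visit D → queue [B, J, I, H, G, A, N, L, K, C]
Visit B → queue [J, I, H, G, A, N, L, K, C]
Visit J → queue [I, H, G, A, N, L, K, C]
Visit I; enqueue Q → queue [H, G, A, N, L, K, C, Q]
Visit H → queue [G, A, N, L, K, C, Q]
Visit G → queue [A, N, L, K, C, Q]
Visit A → queue [N, L, K, C, Q]
Visit N → queue [L, K, C, Q]
Visit L → queue [K, C, Q]
Visit K → queue [C, Q]
Visit C → queue [Q]
Visit Q → queue []

E, P, O, M, F, D, B, J, I, H, G, A, N, L, K, C, Q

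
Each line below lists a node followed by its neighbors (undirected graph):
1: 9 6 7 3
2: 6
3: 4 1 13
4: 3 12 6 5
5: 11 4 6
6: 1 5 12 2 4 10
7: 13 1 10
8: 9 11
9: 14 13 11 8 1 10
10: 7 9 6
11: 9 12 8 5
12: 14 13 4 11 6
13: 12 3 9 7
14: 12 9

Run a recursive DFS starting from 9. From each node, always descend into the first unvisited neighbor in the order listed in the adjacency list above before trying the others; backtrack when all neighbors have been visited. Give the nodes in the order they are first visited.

Visit 9
9 → 14
14 → 12
12 → 13
13 → 3
3 → 4
4 → 6
6 → 1
1 → 7
7 → 10
6 → 5
5 → 11
11 → 8
6 → 2

9, 14, 12, 13, 3, 4, 6, 1, 7, 10, 5, 11, 8, 2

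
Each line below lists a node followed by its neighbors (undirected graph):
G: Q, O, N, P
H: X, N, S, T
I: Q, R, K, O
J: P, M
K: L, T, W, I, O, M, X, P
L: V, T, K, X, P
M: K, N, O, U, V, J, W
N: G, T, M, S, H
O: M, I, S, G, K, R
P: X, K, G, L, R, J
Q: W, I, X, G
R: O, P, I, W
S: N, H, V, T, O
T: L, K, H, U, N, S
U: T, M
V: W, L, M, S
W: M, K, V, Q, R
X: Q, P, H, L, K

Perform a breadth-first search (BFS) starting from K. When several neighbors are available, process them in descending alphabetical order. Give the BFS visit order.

Visit K; enqueue X, W, T, P, O, M, L, I → queue [X, W, T, P, O, M, L, I]
Visit X; enqueue Q, H → queue [W, T, P, O, M, L, I, Q, H]
Visit W; enqueue V, R → queue [T, P, O, M, L, I, Q, H, V, R]
Visit T; enqueue U, S, N → queue [P, O, M, L, I, Q, H, V, R, U, S, N]
Visit P; enqueue J, G → queue [O, M, L, I, Q, H, V, R, U, S, N, J, G]
Visit O → queue [M, L, I, Q, H, V, R, U, S, N, J, G]
Visit M → queue [L, I, Q, H, V, R, U, S, N, J, G]
Visit L → queue [I, Q, H, V, R, U, S, N, J, G]
Visit I → queue [Q, H, V, R, U, S, N, J, G]
Visit Q → queue [H, V, R, U, S, N, J, G]
Visit H → queue [V, R, U, S, N, J, G]
Visit V → queue [R, U, S, N, J, G]
Visit R → queue [U, S, N, J, G]
Visit U → queue [S, N, J, G]
Visit S → queue [N, J, G]
Visit N → queue [J, G]
Visit J → queue [G]
Visit G → queue []

K X W T P O M L I Q H V R U S N J G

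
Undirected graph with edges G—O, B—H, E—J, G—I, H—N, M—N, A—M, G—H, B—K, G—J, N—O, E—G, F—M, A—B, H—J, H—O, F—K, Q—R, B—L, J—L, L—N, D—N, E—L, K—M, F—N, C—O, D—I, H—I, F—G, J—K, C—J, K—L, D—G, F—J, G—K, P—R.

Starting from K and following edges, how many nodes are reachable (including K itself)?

BFS from K visits: K, M, L, J, G, F, B, N, A, E, H, C, O, I, D
Reachable nodes: 15 of 18 total.

15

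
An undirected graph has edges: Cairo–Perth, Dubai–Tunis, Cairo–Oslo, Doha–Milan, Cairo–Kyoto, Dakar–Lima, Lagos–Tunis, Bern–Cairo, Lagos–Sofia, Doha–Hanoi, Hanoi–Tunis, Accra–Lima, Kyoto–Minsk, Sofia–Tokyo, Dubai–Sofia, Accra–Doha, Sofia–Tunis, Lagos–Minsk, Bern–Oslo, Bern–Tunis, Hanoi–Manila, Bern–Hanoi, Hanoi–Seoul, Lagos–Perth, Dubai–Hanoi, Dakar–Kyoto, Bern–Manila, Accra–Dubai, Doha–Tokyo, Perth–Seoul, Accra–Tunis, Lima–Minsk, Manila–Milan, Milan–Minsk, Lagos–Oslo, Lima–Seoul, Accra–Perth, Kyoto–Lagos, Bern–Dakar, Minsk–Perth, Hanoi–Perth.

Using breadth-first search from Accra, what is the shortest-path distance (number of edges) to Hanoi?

Level 0: Accra
Level 1: Doha, Dubai, Lima, Perth, Tunis
Level 2: Bern, Cairo, Dakar, Hanoi, Lagos, Milan, Minsk, Seoul, Sofia, Tokyo
Level 3: Kyoto, Manila, Oslo
Hanoi first appears at level 2.

2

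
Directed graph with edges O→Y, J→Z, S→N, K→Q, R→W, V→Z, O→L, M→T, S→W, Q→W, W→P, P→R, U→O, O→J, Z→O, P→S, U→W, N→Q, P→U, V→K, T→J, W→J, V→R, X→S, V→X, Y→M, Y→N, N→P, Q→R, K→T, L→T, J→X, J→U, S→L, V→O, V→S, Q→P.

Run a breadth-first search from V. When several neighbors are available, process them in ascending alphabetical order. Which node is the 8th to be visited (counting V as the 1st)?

Visit V; enqueue K, O, R, S, X, Z → queue [K, O, R, S, X, Z]
Visit K; enqueue Q, T → queue [O, R, S, X, Z, Q, T]
Visit O; enqueue J, L, Y → queue [R, S, X, Z, Q, T, J, L, Y]
Visit R; enqueue W → queue [S, X, Z, Q, T, J, L, Y, W]
Visit S; enqueue N → queue [X, Z, Q, T, J, L, Y, W, N]
Visit X → queue [Z, Q, T, J, L, Y, W, N]
Visit Z → queue [Q, T, J, L, Y, W, N]
Visit Q; enqueue P → queue [T, J, L, Y, W, N, P]
Visit T → queue [J, L, Y, W, N, P]
Visit J; enqueue U → queue [L, Y, W, N, P, U]
Visit L → queue [Y, W, N, P, U]
Visit Y; enqueue M → queue [W, N, P, U, M]
Visit W → queue [N, P, U, M]
Visit N → queue [P, U, M]
Visit P → queue [U, M]
Visit U → queue [M]
Visit M → queue []

Visit order: V, K, O, R, S, X, Z, Q, T, J, L, Y, W, N, P, U, M

Q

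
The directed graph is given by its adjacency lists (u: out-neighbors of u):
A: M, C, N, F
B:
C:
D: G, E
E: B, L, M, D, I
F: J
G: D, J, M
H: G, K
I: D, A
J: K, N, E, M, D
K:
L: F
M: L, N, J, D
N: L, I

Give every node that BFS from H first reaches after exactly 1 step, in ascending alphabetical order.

G, K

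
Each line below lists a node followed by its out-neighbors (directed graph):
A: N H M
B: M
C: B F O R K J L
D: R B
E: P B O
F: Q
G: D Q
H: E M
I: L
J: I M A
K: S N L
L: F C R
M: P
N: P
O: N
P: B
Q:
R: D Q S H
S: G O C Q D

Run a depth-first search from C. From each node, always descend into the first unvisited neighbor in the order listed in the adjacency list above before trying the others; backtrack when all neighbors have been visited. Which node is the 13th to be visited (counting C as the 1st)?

Visit C
C → B
B → M
M → P
C → F
F → Q
C → O
O → N
C → R
R → D
R → S
S → G
R → H
H → E
C → K
K → L
C → J
J → I
J → A

Visit order: C, B, M, P, F, Q, O, N, R, D, S, G, H, E, K, L, J, I, A

H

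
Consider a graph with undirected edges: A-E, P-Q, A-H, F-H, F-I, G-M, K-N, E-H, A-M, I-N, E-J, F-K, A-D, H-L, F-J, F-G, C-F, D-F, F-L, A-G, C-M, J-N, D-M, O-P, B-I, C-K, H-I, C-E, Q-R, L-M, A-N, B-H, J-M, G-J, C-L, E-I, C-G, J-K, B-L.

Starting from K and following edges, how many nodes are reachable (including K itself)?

14

BFS from K visits: K, C, F, J, N, E, G, L, M, D, H, I, A, B
Reachable nodes: 14 of 18 total.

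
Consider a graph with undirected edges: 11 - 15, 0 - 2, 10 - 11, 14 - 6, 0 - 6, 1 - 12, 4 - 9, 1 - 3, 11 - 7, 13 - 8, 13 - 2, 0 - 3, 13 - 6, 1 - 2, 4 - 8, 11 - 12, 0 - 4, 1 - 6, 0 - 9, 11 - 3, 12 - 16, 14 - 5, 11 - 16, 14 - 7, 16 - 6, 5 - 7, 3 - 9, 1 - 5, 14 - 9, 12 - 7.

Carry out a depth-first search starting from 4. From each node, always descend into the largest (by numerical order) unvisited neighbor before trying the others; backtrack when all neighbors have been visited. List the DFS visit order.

Visit 4
4 → 9
9 → 14
14 → 7
7 → 12
12 → 16
16 → 11
11 → 15
11 → 10
11 → 3
3 → 1
1 → 6
6 → 13
13 → 8
13 → 2
2 → 0
1 → 5

4, 9, 14, 7, 12, 16, 11, 15, 10, 3, 1, 6, 13, 8, 2, 0, 5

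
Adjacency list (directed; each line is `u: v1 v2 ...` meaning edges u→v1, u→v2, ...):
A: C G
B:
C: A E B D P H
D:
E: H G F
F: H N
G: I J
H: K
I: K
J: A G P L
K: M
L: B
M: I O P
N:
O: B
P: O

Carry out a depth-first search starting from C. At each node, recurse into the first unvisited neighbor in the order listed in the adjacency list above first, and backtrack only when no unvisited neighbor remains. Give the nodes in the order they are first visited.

C, A, G, I, K, M, O, B, P, J, L, E, H, F, N, D

Visit C
C → A
A → G
G → I
I → K
K → M
M → O
O → B
M → P
G → J
J → L
C → E
E → H
E → F
F → N
C → D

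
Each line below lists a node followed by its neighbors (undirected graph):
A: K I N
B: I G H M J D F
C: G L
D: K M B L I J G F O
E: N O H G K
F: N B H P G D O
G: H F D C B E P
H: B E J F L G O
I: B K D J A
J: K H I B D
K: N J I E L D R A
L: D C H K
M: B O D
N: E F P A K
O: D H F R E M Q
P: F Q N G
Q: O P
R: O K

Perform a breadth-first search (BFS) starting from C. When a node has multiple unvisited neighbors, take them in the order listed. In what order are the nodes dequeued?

Visit C; enqueue G, L → queue [G, L]
Visit G; enqueue H, F, D, B, E, P → queue [L, H, F, D, B, E, P]
Visit L; enqueue K → queue [H, F, D, B, E, P, K]
Visit H; enqueue J, O → queue [F, D, B, E, P, K, J, O]
Visit F; enqueue N → queue [D, B, E, P, K, J, O, N]
Visit D; enqueue M, I → queue [B, E, P, K, J, O, N, M, I]
Visit B → queue [E, P, K, J, O, N, M, I]
Visit E → queue [P, K, J, O, N, M, I]
Visit P; enqueue Q → queue [K, J, O, N, M, I, Q]
Visit K; enqueue R, A → queue [J, O, N, M, I, Q, R, A]
Visit J → queue [O, N, M, I, Q, R, A]
Visit O → queue [N, M, I, Q, R, A]
Visit N → queue [M, I, Q, R, A]
Visit M → queue [I, Q, R, A]
Visit I → queue [Q, R, A]
Visit Q → queue [R, A]
Visit R → queue [A]
Visit A → queue []

C, G, L, H, F, D, B, E, P, K, J, O, N, M, I, Q, R, A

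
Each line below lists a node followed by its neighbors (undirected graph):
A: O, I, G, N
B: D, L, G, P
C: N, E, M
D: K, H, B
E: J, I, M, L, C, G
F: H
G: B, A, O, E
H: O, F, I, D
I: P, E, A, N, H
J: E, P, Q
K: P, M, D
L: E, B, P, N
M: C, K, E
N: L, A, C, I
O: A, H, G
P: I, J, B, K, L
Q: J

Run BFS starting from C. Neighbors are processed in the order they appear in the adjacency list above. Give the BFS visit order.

C, N, E, M, L, A, I, J, G, K, B, P, O, H, Q, D, F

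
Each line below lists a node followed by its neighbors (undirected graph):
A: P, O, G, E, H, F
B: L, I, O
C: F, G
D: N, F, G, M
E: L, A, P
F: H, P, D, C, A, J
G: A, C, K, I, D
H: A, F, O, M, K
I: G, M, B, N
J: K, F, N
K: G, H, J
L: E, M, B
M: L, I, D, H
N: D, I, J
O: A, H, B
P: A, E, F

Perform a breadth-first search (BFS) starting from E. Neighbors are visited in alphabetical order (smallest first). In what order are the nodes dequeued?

Visit E; enqueue A, L, P → queue [A, L, P]
Visit A; enqueue F, G, H, O → queue [L, P, F, G, H, O]
Visit L; enqueue B, M → queue [P, F, G, H, O, B, M]
Visit P → queue [F, G, H, O, B, M]
Visit F; enqueue C, D, J → queue [G, H, O, B, M, C, D, J]
Visit G; enqueue I, K → queue [H, O, B, M, C, D, J, I, K]
Visit H → queue [O, B, M, C, D, J, I, K]
Visit O → queue [B, M, C, D, J, I, K]
Visit B → queue [M, C, D, J, I, K]
Visit M → queue [C, D, J, I, K]
Visit C → queue [D, J, I, K]
Visit D; enqueue N → queue [J, I, K, N]
Visit J → queue [I, K, N]
Visit I → queue [K, N]
Visit K → queue [N]
Visit N → queue []

E → A → L → P → F → G → H → O → B → M → C → D → J → I → K → N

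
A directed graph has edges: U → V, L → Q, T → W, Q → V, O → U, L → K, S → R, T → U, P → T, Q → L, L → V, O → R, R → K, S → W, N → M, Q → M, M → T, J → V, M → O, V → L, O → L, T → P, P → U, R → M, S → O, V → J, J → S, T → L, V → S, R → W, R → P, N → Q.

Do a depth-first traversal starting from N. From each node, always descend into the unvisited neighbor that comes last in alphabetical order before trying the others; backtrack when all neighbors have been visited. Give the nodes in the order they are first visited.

N → Q → V → S → W → R → P → U → T → L → K → M → O → J

Visit N
N → Q
Q → V
V → S
S → W
S → R
R → P
P → U
P → T
T → L
L → K
R → M
M → O
V → J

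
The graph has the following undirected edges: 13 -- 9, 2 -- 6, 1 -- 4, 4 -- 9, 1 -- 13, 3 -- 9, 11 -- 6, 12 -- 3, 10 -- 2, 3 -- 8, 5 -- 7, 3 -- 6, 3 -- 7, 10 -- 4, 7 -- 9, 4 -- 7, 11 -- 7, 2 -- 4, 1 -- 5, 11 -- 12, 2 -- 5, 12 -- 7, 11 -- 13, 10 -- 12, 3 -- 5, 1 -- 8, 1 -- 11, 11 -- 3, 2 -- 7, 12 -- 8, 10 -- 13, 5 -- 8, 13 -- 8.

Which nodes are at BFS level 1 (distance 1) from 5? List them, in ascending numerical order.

1, 2, 3, 7, 8

Level 0: 5
Level 1: 1, 2, 3, 7, 8
Level 2: 4, 6, 9, 10, 11, 12, 13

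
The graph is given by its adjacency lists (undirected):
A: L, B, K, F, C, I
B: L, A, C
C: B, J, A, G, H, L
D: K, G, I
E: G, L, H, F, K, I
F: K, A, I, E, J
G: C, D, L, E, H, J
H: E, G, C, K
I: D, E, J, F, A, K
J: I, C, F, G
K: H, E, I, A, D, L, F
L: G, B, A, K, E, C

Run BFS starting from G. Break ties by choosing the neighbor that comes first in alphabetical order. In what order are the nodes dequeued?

Visit G; enqueue C, D, E, H, J, L → queue [C, D, E, H, J, L]
Visit C; enqueue A, B → queue [D, E, H, J, L, A, B]
Visit D; enqueue I, K → queue [E, H, J, L, A, B, I, K]
Visit E; enqueue F → queue [H, J, L, A, B, I, K, F]
Visit H → queue [J, L, A, B, I, K, F]
Visit J → queue [L, A, B, I, K, F]
Visit L → queue [A, B, I, K, F]
Visit A → queue [B, I, K, F]
Visit B → queue [I, K, F]
Visit I → queue [K, F]
Visit K → queue [F]
Visit F → queue []

G, C, D, E, H, J, L, A, B, I, K, F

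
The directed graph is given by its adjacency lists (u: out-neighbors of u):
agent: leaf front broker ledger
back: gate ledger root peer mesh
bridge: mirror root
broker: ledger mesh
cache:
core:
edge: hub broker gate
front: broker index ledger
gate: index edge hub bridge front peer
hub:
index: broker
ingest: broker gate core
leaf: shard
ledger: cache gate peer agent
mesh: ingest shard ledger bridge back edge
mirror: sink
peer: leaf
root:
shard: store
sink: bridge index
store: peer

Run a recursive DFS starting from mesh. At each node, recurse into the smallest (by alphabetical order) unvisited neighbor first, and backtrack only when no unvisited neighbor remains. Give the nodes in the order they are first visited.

Visit mesh
mesh → back
back → gate
gate → bridge
bridge → mirror
mirror → sink
sink → index
index → broker
broker → ledger
ledger → agent
agent → front
agent → leaf
leaf → shard
shard → store
store → peer
ledger → cache
bridge → root
gate → edge
edge → hub
mesh → ingest
ingest → core

mesh back gate bridge mirror sink index broker ledger agent front leaf shard store peer cache root edge hub ingest core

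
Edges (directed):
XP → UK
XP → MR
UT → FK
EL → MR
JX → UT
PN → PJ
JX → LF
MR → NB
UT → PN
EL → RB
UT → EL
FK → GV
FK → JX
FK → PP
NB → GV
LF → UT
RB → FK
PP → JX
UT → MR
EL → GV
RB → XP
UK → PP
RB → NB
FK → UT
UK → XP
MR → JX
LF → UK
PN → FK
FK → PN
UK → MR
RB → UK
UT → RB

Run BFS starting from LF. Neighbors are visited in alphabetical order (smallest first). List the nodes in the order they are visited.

LF UK UT MR PP XP EL FK PN RB JX NB GV PJ

Visit LF; enqueue UK, UT → queue [UK, UT]
Visit UK; enqueue MR, PP, XP → queue [UT, MR, PP, XP]
Visit UT; enqueue EL, FK, PN, RB → queue [MR, PP, XP, EL, FK, PN, RB]
Visit MR; enqueue JX, NB → queue [PP, XP, EL, FK, PN, RB, JX, NB]
Visit PP → queue [XP, EL, FK, PN, RB, JX, NB]
Visit XP → queue [EL, FK, PN, RB, JX, NB]
Visit EL; enqueue GV → queue [FK, PN, RB, JX, NB, GV]
Visit FK → queue [PN, RB, JX, NB, GV]
Visit PN; enqueue PJ → queue [RB, JX, NB, GV, PJ]
Visit RB → queue [JX, NB, GV, PJ]
Visit JX → queue [NB, GV, PJ]
Visit NB → queue [GV, PJ]
Visit GV → queue [PJ]
Visit PJ → queue []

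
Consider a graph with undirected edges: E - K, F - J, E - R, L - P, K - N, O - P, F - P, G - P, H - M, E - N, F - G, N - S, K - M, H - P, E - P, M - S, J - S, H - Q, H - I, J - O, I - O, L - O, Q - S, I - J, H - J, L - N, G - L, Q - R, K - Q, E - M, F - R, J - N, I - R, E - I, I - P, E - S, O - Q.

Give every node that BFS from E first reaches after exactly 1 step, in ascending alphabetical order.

I, K, M, N, P, R, S

Level 0: E
Level 1: I, K, M, N, P, R, S
Level 2: F, G, H, J, L, O, Q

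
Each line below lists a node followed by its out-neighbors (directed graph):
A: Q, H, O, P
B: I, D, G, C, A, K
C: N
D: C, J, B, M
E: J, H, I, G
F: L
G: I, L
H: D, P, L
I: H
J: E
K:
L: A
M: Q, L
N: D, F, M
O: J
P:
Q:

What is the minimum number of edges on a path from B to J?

2

Level 0: B
Level 1: A, C, D, G, I, K
Level 2: H, J, L, M, N, O, P, Q
Level 3: E, F
J first appears at level 2.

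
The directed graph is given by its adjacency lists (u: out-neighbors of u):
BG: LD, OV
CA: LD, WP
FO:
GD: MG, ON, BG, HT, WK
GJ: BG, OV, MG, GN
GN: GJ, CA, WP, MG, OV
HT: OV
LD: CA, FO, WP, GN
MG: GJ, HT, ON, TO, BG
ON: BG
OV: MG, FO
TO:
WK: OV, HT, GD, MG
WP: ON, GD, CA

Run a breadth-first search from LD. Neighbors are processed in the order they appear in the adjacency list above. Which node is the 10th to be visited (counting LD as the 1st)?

OV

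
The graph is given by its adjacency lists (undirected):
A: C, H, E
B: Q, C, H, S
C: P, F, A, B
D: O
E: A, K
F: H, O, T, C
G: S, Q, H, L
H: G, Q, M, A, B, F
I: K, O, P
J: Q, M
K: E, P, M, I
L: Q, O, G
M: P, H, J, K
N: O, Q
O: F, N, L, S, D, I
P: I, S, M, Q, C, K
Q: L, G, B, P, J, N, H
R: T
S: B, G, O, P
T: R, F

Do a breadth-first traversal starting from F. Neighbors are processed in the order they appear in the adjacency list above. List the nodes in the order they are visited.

F H O T C G Q M A B N L S D I R P J K E

Visit F; enqueue H, O, T, C → queue [H, O, T, C]
Visit H; enqueue G, Q, M, A, B → queue [O, T, C, G, Q, M, A, B]
Visit O; enqueue N, L, S, D, I → queue [T, C, G, Q, M, A, B, N, L, S, D, I]
Visit T; enqueue R → queue [C, G, Q, M, A, B, N, L, S, D, I, R]
Visit C; enqueue P → queue [G, Q, M, A, B, N, L, S, D, I, R, P]
Visit G → queue [Q, M, A, B, N, L, S, D, I, R, P]
Visit Q; enqueue J → queue [M, A, B, N, L, S, D, I, R, P, J]
Visit M; enqueue K → queue [A, B, N, L, S, D, I, R, P, J, K]
Visit A; enqueue E → queue [B, N, L, S, D, I, R, P, J, K, E]
Visit B → queue [N, L, S, D, I, R, P, J, K, E]
Visit N → queue [L, S, D, I, R, P, J, K, E]
Visit L → queue [S, D, I, R, P, J, K, E]
Visit S → queue [D, I, R, P, J, K, E]
Visit D → queue [I, R, P, J, K, E]
Visit I → queue [R, P, J, K, E]
Visit R → queue [P, J, K, E]
Visit P → queue [J, K, E]
Visit J → queue [K, E]
Visit K → queue [E]
Visit E → queue []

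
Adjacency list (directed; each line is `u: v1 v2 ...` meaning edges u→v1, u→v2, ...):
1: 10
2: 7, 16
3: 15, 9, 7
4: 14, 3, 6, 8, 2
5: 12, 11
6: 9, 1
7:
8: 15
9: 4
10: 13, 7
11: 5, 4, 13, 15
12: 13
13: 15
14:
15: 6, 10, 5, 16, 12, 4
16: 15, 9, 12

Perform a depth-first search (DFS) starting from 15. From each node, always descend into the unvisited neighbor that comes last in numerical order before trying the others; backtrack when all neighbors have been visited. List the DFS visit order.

15 -> 16 -> 12 -> 13 -> 9 -> 4 -> 14 -> 8 -> 6 -> 1 -> 10 -> 7 -> 3 -> 2 -> 5 -> 11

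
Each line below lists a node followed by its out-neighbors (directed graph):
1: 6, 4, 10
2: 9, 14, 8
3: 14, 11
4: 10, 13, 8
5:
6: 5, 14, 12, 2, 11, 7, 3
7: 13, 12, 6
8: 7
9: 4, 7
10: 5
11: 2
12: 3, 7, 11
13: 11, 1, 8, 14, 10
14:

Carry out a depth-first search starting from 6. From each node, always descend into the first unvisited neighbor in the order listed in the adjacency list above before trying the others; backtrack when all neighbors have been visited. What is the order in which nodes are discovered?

6 -> 5 -> 14 -> 12 -> 3 -> 11 -> 2 -> 9 -> 4 -> 10 -> 13 -> 1 -> 8 -> 7

Visit 6
6 → 5
6 → 14
6 → 12
12 → 3
3 → 11
11 → 2
2 → 9
9 → 4
4 → 10
4 → 13
13 → 1
13 → 8
8 → 7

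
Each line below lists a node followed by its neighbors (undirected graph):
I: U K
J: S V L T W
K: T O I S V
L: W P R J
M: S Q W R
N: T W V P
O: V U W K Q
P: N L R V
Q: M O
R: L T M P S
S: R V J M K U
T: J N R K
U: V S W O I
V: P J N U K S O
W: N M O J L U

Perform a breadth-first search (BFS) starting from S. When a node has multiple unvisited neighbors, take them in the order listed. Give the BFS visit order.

Visit S; enqueue R, V, J, M, K, U → queue [R, V, J, M, K, U]
Visit R; enqueue L, T, P → queue [V, J, M, K, U, L, T, P]
Visit V; enqueue N, O → queue [J, M, K, U, L, T, P, N, O]
Visit J; enqueue W → queue [M, K, U, L, T, P, N, O, W]
Visit M; enqueue Q → queue [K, U, L, T, P, N, O, W, Q]
Visit K; enqueue I → queue [U, L, T, P, N, O, W, Q, I]
Visit U → queue [L, T, P, N, O, W, Q, I]
Visit L → queue [T, P, N, O, W, Q, I]
Visit T → queue [P, N, O, W, Q, I]
Visit P → queue [N, O, W, Q, I]
Visit N → queue [O, W, Q, I]
Visit O → queue [W, Q, I]
Visit W → queue [Q, I]
Visit Q → queue [I]
Visit I → queue []

S → R → V → J → M → K → U → L → T → P → N → O → W → Q → I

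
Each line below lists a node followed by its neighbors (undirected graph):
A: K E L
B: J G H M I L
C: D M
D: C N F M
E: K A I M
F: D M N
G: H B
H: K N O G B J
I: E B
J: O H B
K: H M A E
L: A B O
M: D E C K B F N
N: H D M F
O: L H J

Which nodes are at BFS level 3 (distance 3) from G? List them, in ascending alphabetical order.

A, C, D, E, F

Level 0: G
Level 1: B, H
Level 2: I, J, K, L, M, N, O
Level 3: A, C, D, E, F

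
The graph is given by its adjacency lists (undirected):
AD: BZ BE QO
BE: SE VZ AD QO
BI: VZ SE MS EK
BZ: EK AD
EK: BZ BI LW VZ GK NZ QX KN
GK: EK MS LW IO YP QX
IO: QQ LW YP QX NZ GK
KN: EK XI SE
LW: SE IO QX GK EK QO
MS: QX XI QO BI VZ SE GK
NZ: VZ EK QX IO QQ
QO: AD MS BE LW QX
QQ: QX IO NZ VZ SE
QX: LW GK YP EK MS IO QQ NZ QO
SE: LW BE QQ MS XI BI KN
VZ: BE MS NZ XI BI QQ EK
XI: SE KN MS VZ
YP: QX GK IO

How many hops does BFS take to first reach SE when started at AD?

Level 0: AD
Level 1: BE, BZ, QO
Level 2: EK, LW, MS, QX, SE, VZ
Level 3: BI, GK, IO, KN, NZ, QQ, XI, YP
SE first appears at level 2.

2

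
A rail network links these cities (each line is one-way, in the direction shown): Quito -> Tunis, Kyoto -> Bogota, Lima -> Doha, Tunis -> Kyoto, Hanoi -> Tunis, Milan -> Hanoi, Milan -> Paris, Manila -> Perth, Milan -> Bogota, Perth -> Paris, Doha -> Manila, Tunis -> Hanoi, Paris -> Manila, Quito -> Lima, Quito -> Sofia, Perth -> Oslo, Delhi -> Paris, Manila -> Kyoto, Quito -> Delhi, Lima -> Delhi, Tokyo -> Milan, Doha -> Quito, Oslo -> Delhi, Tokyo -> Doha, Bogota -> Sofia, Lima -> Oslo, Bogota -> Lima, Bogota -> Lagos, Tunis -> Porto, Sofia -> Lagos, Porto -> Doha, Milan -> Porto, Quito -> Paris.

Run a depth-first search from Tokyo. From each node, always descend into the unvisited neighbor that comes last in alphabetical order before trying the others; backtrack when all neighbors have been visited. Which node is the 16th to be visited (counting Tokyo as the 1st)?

Visit Tokyo
Tokyo → Milan
Milan → Porto
Porto → Doha
Doha → Quito
Quito → Tunis
Tunis → Kyoto
Kyoto → Bogota
Bogota → Sofia
Sofia → Lagos
Bogota → Lima
Lima → Oslo
Oslo → Delhi
Delhi → Paris
Paris → Manila
Manila → Perth
Tunis → Hanoi

Visit order: Tokyo, Milan, Porto, Doha, Quito, Tunis, Kyoto, Bogota, Sofia, Lagos, Lima, Oslo, Delhi, Paris, Manila, Perth, Hanoi

Perth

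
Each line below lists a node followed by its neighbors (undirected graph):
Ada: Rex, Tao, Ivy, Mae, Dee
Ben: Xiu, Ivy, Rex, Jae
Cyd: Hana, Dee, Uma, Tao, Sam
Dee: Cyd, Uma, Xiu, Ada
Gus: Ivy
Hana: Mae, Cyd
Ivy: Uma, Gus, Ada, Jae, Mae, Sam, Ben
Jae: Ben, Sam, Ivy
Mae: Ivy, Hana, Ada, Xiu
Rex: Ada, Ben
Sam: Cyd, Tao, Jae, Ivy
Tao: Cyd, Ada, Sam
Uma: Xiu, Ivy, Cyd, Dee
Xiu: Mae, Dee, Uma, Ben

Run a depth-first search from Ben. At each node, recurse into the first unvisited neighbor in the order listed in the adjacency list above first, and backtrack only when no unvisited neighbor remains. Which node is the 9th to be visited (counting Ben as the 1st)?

Ada

Visit Ben
Ben → Xiu
Xiu → Mae
Mae → Ivy
Ivy → Uma
Uma → Cyd
Cyd → Hana
Cyd → Dee
Dee → Ada
Ada → Rex
Ada → Tao
Tao → Sam
Sam → Jae
Ivy → Gus

Visit order: Ben, Xiu, Mae, Ivy, Uma, Cyd, Hana, Dee, Ada, Rex, Tao, Sam, Jae, Gus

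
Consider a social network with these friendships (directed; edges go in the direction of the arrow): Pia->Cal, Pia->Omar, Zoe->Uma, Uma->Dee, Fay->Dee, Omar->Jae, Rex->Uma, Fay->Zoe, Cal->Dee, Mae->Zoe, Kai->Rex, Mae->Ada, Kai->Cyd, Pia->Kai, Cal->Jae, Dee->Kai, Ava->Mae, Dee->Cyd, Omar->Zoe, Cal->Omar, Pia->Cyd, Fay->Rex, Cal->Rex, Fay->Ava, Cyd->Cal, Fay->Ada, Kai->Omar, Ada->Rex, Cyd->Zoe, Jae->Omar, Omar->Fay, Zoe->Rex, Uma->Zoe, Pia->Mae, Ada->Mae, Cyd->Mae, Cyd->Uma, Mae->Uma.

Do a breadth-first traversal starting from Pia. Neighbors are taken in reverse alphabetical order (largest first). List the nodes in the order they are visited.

Visit Pia; enqueue Omar, Mae, Kai, Cyd, Cal → queue [Omar, Mae, Kai, Cyd, Cal]
Visit Omar; enqueue Zoe, Jae, Fay → queue [Mae, Kai, Cyd, Cal, Zoe, Jae, Fay]
Visit Mae; enqueue Uma, Ada → queue [Kai, Cyd, Cal, Zoe, Jae, Fay, Uma, Ada]
Visit Kai; enqueue Rex → queue [Cyd, Cal, Zoe, Jae, Fay, Uma, Ada, Rex]
Visit Cyd → queue [Cal, Zoe, Jae, Fay, Uma, Ada, Rex]
Visit Cal; enqueue Dee → queue [Zoe, Jae, Fay, Uma, Ada, Rex, Dee]
Visit Zoe → queue [Jae, Fay, Uma, Ada, Rex, Dee]
Visit Jae → queue [Fay, Uma, Ada, Rex, Dee]
Visit Fay; enqueue Ava → queue [Uma, Ada, Rex, Dee, Ava]
Visit Uma → queue [Ada, Rex, Dee, Ava]
Visit Ada → queue [Rex, Dee, Ava]
Visit Rex → queue [Dee, Ava]
Visit Dee → queue [Ava]
Visit Ava → queue []

Pia → Omar → Mae → Kai → Cyd → Cal → Zoe → Jae → Fay → Uma → Ada → Rex → Dee → Ava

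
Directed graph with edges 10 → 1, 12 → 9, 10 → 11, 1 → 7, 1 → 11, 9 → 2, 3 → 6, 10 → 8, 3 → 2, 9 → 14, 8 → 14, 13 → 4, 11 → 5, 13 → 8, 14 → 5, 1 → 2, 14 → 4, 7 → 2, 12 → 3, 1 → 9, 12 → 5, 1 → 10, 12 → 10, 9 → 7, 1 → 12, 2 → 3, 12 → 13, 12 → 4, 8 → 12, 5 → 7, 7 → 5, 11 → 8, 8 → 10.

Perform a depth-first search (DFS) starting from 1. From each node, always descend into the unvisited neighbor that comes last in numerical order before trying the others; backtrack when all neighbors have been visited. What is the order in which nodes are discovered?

1 -> 12 -> 13 -> 8 -> 14 -> 5 -> 7 -> 2 -> 3 -> 6 -> 4 -> 10 -> 11 -> 9

Visit 1
1 → 12
12 → 13
13 → 8
8 → 14
14 → 5
5 → 7
7 → 2
2 → 3
3 → 6
14 → 4
8 → 10
10 → 11
12 → 9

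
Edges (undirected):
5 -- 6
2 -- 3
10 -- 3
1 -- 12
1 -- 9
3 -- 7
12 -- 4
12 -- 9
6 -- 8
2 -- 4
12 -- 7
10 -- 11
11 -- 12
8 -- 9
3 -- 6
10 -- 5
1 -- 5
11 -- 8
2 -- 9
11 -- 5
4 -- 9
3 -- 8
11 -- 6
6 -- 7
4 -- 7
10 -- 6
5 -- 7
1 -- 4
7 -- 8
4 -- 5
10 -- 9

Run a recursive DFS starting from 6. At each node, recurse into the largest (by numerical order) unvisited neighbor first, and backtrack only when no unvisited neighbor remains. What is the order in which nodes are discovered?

Visit 6
6 → 11
11 → 12
12 → 9
9 → 10
10 → 5
5 → 7
7 → 8
8 → 3
3 → 2
2 → 4
4 → 1

6 → 11 → 12 → 9 → 10 → 5 → 7 → 8 → 3 → 2 → 4 → 1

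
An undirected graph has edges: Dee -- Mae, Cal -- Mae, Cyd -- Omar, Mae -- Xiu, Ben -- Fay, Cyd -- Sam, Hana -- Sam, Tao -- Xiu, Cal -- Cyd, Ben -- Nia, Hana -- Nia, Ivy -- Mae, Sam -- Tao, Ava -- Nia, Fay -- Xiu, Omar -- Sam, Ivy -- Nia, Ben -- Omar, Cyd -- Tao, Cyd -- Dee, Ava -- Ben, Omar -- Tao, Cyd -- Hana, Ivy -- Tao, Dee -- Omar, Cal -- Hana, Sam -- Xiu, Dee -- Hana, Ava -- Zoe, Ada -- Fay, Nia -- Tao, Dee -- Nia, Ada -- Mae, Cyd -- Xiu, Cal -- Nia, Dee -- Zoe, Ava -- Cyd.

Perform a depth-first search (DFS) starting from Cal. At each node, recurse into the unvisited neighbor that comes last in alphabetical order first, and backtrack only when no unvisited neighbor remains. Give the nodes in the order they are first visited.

Visit Cal
Cal → Nia
Nia → Tao
Tao → Xiu
Xiu → Sam
Sam → Omar
Omar → Dee
Dee → Zoe
Zoe → Ava
Ava → Cyd
Cyd → Hana
Ava → Ben
Ben → Fay
Fay → Ada
Ada → Mae
Mae → Ivy

Cal, Nia, Tao, Xiu, Sam, Omar, Dee, Zoe, Ava, Cyd, Hana, Ben, Fay, Ada, Mae, Ivy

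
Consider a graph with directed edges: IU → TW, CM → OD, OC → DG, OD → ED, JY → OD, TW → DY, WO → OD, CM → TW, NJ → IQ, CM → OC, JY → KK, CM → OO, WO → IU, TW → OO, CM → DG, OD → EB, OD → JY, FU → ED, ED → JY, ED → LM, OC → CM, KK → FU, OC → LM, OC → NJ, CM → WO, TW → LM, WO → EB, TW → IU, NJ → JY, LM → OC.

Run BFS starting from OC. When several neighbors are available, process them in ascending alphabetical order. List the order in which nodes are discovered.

OC, CM, DG, LM, NJ, OD, OO, TW, WO, IQ, JY, EB, ED, DY, IU, KK, FU

Visit OC; enqueue CM, DG, LM, NJ → queue [CM, DG, LM, NJ]
Visit CM; enqueue OD, OO, TW, WO → queue [DG, LM, NJ, OD, OO, TW, WO]
Visit DG → queue [LM, NJ, OD, OO, TW, WO]
Visit LM → queue [NJ, OD, OO, TW, WO]
Visit NJ; enqueue IQ, JY → queue [OD, OO, TW, WO, IQ, JY]
Visit OD; enqueue EB, ED → queue [OO, TW, WO, IQ, JY, EB, ED]
Visit OO → queue [TW, WO, IQ, JY, EB, ED]
Visit TW; enqueue DY, IU → queue [WO, IQ, JY, EB, ED, DY, IU]
Visit WO → queue [IQ, JY, EB, ED, DY, IU]
Visit IQ → queue [JY, EB, ED, DY, IU]
Visit JY; enqueue KK → queue [EB, ED, DY, IU, KK]
Visit EB → queue [ED, DY, IU, KK]
Visit ED → queue [DY, IU, KK]
Visit DY → queue [IU, KK]
Visit IU → queue [KK]
Visit KK; enqueue FU → queue [FU]
Visit FU → queue []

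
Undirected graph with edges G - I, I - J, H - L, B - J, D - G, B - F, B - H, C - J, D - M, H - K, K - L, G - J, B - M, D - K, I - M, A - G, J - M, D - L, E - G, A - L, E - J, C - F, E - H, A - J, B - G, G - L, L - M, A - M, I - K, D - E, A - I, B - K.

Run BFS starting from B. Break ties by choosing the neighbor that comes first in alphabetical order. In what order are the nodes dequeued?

B -> F -> G -> H -> J -> K -> M -> C -> A -> D -> E -> I -> L

Visit B; enqueue F, G, H, J, K, M → queue [F, G, H, J, K, M]
Visit F; enqueue C → queue [G, H, J, K, M, C]
Visit G; enqueue A, D, E, I, L → queue [H, J, K, M, C, A, D, E, I, L]
Visit H → queue [J, K, M, C, A, D, E, I, L]
Visit J → queue [K, M, C, A, D, E, I, L]
Visit K → queue [M, C, A, D, E, I, L]
Visit M → queue [C, A, D, E, I, L]
Visit C → queue [A, D, E, I, L]
Visit A → queue [D, E, I, L]
Visit D → queue [E, I, L]
Visit E → queue [I, L]
Visit I → queue [L]
Visit L → queue []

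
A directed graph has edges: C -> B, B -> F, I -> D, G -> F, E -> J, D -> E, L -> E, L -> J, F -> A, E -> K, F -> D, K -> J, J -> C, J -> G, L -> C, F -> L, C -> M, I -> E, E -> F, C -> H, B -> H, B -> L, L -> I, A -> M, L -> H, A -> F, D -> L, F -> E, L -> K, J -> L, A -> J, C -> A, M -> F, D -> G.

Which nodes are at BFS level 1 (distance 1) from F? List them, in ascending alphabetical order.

Level 0: F
Level 1: A, D, E, L
Level 2: C, G, H, I, J, K, M
Level 3: B

A, D, E, L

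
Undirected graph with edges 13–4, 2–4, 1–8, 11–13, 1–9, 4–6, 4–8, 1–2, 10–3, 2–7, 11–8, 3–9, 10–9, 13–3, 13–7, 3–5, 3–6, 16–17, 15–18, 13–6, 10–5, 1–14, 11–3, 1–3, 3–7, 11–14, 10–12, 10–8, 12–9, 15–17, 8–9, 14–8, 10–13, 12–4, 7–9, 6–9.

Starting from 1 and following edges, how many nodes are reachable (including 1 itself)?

BFS from 1 visits: 1, 2, 3, 8, 9, 14, 4, 7, 5, 6, 10, 11, 13, 12
Reachable nodes: 14 of 18 total.

14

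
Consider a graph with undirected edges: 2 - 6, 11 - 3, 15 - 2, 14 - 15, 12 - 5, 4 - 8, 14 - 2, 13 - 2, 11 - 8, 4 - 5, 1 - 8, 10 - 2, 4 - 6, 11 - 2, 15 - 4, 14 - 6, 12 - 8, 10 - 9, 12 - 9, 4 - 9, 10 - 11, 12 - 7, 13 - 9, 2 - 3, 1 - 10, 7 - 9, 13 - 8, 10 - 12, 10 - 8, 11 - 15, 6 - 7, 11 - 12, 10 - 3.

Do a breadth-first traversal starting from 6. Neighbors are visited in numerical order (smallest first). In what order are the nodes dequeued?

Visit 6; enqueue 2, 4, 7, 14 → queue [2, 4, 7, 14]
Visit 2; enqueue 3, 10, 11, 13, 15 → queue [4, 7, 14, 3, 10, 11, 13, 15]
Visit 4; enqueue 5, 8, 9 → queue [7, 14, 3, 10, 11, 13, 15, 5, 8, 9]
Visit 7; enqueue 12 → queue [14, 3, 10, 11, 13, 15, 5, 8, 9, 12]
Visit 14 → queue [3, 10, 11, 13, 15, 5, 8, 9, 12]
Visit 3 → queue [10, 11, 13, 15, 5, 8, 9, 12]
Visit 10; enqueue 1 → queue [11, 13, 15, 5, 8, 9, 12, 1]
Visit 11 → queue [13, 15, 5, 8, 9, 12, 1]
Visit 13 → queue [15, 5, 8, 9, 12, 1]
Visit 15 → queue [5, 8, 9, 12, 1]
Visit 5 → queue [8, 9, 12, 1]
Visit 8 → queue [9, 12, 1]
Visit 9 → queue [12, 1]
Visit 12 → queue [1]
Visit 1 → queue []

6 → 2 → 4 → 7 → 14 → 3 → 10 → 11 → 13 → 15 → 5 → 8 → 9 → 12 → 1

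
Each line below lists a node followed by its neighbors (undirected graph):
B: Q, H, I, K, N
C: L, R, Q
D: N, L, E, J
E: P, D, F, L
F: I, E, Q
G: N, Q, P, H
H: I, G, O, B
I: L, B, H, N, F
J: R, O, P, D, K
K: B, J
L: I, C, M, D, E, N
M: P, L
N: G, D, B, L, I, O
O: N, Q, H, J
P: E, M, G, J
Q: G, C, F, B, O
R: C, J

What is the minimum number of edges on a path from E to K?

3

Level 0: E
Level 1: D, F, L, P
Level 2: C, G, I, J, M, N, Q
Level 3: B, H, K, O, R
K first appears at level 3.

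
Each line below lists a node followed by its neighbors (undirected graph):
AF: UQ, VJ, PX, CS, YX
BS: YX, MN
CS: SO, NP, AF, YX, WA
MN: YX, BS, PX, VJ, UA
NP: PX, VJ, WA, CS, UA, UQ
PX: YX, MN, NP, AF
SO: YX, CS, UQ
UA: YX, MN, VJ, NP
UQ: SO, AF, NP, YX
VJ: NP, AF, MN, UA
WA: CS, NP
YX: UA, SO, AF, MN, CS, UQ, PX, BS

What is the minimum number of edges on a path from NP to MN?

Level 0: NP
Level 1: CS, PX, UA, UQ, VJ, WA
Level 2: AF, MN, SO, YX
Level 3: BS
MN first appears at level 2.

2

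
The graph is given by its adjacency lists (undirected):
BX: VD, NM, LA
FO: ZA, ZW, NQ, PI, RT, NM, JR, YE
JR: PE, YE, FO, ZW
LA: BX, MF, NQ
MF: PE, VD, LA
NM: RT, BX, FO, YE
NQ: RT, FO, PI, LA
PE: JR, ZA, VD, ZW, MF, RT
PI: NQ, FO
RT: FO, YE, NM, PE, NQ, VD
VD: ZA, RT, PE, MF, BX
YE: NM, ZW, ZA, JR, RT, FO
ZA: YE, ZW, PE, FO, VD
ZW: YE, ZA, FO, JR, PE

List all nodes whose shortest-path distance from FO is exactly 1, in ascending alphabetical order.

Level 0: FO
Level 1: JR, NM, NQ, PI, RT, YE, ZA, ZW
Level 2: BX, LA, PE, VD
Level 3: MF

JR, NM, NQ, PI, RT, YE, ZA, ZW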